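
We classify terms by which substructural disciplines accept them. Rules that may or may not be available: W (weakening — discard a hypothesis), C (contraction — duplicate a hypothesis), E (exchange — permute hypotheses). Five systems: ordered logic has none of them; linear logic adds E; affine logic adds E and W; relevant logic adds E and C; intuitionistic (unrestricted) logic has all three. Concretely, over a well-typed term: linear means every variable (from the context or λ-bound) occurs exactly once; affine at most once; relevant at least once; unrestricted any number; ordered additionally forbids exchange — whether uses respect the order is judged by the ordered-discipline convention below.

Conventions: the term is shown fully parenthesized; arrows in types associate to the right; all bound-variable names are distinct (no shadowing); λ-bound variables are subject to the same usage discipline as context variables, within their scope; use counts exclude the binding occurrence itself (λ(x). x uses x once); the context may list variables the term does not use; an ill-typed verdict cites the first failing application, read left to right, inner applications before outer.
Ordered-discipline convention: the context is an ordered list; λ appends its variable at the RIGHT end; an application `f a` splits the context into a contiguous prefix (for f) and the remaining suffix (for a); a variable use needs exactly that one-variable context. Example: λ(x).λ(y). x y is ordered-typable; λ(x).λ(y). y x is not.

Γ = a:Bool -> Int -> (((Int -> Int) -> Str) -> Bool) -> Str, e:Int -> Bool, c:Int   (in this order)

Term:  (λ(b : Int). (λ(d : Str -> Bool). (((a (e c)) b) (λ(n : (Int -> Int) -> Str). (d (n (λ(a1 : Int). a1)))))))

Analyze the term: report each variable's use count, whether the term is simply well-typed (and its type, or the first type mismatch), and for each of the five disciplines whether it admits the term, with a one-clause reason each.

use counts: a: 1, e: 1, c: 1, b (λ-bound): 1, d (λ-bound): 1, n (λ-bound): 1, a1 (λ-bound): 1
use order (left to right): a, e, c, b, d, n, a1
typing: well-typed at Int -> (Str -> Bool) -> Str
ordered: ✓, single-use (a, e, c, b, d, n, a1), ordered derivation ok
linear: ✓, a, e, c, b, d, n, a1: one use apiece
affine: ✓, none of a, e, c, b, d, n, a1 used more than once
relevant: ✓, none of a, e, c, b, d, n, a1 goes unused
unrestricted: ✓, typability at Int -> (Str -> Bool) -> Str is all that's needed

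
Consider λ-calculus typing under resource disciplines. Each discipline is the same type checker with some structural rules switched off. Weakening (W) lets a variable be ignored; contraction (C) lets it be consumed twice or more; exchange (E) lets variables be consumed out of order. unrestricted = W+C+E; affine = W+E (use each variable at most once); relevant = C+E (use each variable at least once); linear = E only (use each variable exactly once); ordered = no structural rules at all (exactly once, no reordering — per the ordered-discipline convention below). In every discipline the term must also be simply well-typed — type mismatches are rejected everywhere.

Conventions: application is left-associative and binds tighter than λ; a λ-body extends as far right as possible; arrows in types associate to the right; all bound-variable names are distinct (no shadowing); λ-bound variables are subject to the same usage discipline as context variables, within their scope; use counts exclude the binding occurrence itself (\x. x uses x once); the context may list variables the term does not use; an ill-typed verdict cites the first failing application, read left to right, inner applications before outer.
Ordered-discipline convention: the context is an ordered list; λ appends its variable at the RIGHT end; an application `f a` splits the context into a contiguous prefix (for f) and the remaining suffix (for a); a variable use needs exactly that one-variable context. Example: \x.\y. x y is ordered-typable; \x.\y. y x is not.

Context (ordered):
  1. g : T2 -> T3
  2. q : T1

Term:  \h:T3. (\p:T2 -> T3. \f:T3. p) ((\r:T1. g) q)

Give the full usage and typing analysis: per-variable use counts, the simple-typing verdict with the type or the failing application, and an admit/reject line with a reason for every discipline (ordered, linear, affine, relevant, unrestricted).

variable uses: g: 1, q: 1, h (bound): 0, p (bound): 1, f (bound): 0, r (bound): 0
uses in reading order: p, g, q
typing: well-typed — term : T3 -> T3 -> T2 -> T3
ordered: ✗, unused: h, f, r — weakening required
linear: ✗, unused: h, f, r — weakening required
affine: ✓, g, q, h, p, f, r: no repeats, contraction unneeded
relevant: ✗, unused: h, f, r — weakening required
unrestricted: ✓, simply typable at T3 -> T3 -> T2 -> T3; W, C, E all held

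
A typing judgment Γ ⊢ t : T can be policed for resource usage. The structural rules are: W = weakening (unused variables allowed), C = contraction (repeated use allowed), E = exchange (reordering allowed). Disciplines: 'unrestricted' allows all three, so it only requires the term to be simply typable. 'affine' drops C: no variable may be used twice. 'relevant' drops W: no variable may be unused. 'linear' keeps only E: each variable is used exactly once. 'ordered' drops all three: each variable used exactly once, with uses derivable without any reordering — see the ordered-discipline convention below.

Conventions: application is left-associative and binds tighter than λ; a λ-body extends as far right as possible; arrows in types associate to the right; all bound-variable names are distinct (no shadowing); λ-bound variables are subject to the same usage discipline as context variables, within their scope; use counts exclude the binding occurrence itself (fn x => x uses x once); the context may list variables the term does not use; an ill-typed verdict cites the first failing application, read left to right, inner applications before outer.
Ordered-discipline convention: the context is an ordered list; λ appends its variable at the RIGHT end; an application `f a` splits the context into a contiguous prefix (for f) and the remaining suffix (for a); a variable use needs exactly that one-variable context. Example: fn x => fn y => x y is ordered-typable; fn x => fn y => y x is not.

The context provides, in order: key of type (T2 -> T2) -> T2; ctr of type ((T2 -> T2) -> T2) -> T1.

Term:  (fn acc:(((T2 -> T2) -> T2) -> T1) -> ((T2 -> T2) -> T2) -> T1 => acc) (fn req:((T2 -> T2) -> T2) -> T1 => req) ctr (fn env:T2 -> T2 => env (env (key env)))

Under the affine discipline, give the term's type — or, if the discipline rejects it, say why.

not well-typed under affine — repeated use of env ×3
use counts: key: 1×; ctr: 1×; acc (bound): 1×; req (bound): 1×; env (bound): 3×
uses in reading order: acc, req, ctr, env, env, key, env
typing: the term checks, with type T1
summary: ordered ✗; linear ✗; affine ✗; relevant ✓; unrestricted ✓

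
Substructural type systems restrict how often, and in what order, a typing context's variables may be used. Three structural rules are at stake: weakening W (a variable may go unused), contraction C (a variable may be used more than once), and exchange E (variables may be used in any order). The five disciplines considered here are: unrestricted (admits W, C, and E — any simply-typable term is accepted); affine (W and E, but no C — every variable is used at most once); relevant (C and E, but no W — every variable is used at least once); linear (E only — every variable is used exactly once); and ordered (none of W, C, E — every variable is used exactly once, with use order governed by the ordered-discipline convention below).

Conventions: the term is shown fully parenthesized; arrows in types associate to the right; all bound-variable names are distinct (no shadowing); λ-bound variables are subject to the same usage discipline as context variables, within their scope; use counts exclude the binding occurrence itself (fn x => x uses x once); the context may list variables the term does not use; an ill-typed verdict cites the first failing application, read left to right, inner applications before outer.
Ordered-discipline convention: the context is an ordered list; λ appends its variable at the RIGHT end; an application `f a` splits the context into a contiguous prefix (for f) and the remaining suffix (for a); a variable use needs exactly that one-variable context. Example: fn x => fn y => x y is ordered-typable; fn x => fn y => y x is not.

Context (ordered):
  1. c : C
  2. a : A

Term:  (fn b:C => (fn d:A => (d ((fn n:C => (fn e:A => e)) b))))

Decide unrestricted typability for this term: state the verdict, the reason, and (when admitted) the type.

no — a type mismatch blocks all five
usage: c: 0; a: 0; b (bound): 1; d (bound): 1; n (bound): 0; e (bound): 1
order of uses: d, e, b
typing: ill-typed: applying a non-function (A)
summary: ordered ✗ · linear ✗ · affine ✗ · relevant ✗ · unrestricted ✗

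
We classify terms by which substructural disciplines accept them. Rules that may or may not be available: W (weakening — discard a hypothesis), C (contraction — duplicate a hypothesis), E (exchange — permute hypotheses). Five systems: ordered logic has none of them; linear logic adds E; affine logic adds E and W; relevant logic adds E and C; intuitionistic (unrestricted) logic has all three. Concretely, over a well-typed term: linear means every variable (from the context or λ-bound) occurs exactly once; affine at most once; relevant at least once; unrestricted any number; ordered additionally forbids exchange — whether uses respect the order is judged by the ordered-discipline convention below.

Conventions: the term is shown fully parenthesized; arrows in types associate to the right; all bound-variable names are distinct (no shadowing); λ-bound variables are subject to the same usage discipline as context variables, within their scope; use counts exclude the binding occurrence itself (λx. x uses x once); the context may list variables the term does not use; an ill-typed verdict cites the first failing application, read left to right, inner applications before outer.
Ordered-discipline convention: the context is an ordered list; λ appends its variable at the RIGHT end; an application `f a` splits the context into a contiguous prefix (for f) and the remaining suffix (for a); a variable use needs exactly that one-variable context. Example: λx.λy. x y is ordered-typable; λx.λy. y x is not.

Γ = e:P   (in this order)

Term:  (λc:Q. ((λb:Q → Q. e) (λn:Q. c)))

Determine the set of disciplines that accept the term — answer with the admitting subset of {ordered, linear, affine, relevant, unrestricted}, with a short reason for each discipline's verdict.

admitting disciplines: affine, unrestricted
counts: e=1, c (λ-bound)=1, b (λ-bound)=0, n (λ-bound)=0
order of uses: e, c
typing: ✓ — Q → P
ordered: ✗ — unused: b, n — weakening required
linear: ✗ — unused: b, n — weakening required
affine: ✓ — none of e, c, b, n used more than once
relevant: ✗ — unused: b, n — weakening required
unrestricted: ✓ — simply typable at Q → P; W, C, E all held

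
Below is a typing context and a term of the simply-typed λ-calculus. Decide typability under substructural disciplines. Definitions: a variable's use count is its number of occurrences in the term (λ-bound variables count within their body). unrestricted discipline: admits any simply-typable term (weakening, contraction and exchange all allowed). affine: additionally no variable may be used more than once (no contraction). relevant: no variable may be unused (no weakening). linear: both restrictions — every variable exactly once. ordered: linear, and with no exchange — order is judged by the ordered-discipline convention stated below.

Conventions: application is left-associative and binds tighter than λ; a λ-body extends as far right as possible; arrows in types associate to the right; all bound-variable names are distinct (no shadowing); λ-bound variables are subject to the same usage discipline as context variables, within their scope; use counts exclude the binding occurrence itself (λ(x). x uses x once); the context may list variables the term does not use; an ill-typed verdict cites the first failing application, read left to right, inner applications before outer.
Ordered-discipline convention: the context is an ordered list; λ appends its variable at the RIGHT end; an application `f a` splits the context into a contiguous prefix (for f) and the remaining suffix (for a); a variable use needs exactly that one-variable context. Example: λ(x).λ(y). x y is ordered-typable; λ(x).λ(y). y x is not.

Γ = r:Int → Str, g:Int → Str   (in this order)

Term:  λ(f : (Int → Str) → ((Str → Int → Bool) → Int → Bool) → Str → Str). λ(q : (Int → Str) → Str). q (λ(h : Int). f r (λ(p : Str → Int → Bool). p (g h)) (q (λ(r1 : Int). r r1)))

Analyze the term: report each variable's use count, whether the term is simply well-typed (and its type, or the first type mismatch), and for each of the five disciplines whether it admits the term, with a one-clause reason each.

variable uses: r: 2×, g: 1×, f (bound): 1×, q (bound): 2×, h (bound): 1×, p (bound): 1×, r1 (bound): 1×
left-to-right use order: q, f, r, p, g, h, q, r, r1
typing: ✓ — ((Int → Str) → ((Str → Int → Bool) → Int → Bool) → Str → Str) → ((Int → Str) → Str) → Str
ordered: ✗, r ×2, q ×2 used more than once (contraction)
linear: ✗, r ×2, q ×2 used more than once (contraction)
affine: ✗, r ×2, q ×2 used more than once (contraction)
relevant: ✓, every one of r, g, f, q, h, p, r1 appears
unrestricted: ✓, typability at ((Int → Str) → ((Str → Int → Bool) → Int → Bool) → Str → Str) → ((Int → Str) → Str) → Str is all that's needed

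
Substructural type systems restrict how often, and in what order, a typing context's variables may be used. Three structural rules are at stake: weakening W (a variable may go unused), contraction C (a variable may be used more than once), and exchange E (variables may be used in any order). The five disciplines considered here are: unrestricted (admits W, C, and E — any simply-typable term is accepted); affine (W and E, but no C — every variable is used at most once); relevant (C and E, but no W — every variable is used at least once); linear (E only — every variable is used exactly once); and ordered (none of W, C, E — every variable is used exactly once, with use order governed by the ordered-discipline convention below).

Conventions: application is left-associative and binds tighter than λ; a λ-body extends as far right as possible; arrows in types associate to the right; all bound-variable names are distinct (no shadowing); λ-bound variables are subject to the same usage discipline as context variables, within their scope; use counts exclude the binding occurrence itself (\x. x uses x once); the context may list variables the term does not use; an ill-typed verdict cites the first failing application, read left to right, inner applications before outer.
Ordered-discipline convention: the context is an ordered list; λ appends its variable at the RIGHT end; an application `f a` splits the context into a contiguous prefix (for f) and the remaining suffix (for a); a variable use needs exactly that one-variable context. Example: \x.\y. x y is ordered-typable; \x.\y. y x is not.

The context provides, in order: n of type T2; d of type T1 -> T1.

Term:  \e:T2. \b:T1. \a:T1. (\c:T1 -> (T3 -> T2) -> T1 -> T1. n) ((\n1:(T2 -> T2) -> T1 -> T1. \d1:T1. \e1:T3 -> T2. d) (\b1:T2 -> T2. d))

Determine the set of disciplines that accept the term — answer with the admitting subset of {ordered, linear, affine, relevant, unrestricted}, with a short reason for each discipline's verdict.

admitted in: unrestricted
use counts: n: 1, d: 2, e (bound): 0, b (bound): 0, a (bound): 0, c (bound): 0, n1 (bound): 0, d1 (bound): 0, e1 (bound): 0, b1 (bound): 0
left-to-right use order: n, d, d
typing: ✓ — T2 -> T1 -> T1 -> T2
ordered ✗ (needs contraction — d ×2; unused: e, b, a, c, n1, d1, e1, b1 — weakening required)
linear ✗ (needs contraction — d ×2; unused: e, b, a, c, n1, d1, e1, b1 — weakening required)
affine ✗ (needs contraction — d ×2)
relevant ✗ (unused: e, b, a, c, n1, d1, e1, b1 — weakening required)
unrestricted ✓ (typability at T2 -> T1 -> T1 -> T2 is all that's needed)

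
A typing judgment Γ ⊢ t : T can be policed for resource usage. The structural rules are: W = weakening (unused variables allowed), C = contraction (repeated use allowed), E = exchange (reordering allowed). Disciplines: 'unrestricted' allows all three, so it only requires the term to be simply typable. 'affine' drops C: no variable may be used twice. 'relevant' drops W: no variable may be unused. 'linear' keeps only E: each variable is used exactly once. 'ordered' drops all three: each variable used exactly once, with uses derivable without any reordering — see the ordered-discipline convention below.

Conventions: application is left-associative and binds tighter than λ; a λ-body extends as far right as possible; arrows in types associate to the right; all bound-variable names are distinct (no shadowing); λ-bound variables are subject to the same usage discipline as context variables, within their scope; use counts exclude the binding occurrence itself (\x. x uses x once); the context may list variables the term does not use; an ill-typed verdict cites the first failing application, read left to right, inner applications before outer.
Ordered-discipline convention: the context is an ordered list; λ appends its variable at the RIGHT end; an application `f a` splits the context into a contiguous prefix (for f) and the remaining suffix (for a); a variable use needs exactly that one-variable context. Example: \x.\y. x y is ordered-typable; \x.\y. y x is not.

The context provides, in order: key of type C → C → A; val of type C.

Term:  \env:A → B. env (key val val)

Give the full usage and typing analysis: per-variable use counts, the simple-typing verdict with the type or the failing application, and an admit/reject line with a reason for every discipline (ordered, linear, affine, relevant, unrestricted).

counts: key ×1; val ×2; env [bound] ×1
uses in reading order: env, key, val, val
typing: the term checks, with type (A → B) → B
ordered ✗ (uses contraction: val ×2)
linear ✗ (uses contraction: val ×2)
affine ✗ (uses contraction: val ×2)
relevant ✓ (none of key, val, env goes unused)
unrestricted ✓ (type-checks ((A → B) → B) and nothing is barred)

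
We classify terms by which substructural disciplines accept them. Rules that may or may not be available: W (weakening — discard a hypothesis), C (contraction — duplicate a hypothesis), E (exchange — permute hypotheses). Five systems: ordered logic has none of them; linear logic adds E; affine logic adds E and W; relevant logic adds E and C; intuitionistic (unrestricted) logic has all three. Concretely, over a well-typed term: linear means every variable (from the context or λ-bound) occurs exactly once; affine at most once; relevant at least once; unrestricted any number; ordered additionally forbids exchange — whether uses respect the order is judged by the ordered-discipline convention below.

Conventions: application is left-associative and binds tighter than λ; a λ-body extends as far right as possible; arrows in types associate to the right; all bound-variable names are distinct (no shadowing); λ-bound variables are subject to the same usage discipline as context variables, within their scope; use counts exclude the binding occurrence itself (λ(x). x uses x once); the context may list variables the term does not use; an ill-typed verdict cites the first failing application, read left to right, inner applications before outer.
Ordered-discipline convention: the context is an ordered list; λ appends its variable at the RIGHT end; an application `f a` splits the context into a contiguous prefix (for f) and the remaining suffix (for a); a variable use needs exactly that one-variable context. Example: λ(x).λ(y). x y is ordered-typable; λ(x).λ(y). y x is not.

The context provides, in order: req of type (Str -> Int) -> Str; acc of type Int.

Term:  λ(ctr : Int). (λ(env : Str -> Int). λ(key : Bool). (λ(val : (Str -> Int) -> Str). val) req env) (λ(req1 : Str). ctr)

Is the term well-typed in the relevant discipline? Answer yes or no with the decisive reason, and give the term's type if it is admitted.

no — acc, key, req1 left unused
usage: req: 1, acc: 0, ctr [bound]: 1, env [bound]: 1, key [bound]: 0, val [bound]: 1, req1 [bound]: 0
order of uses: val, req, env, ctr
typing: well-typed — term : Int -> Bool -> Str
summary: ordered ✗, linear ✗, affine ✓, relevant ✗, unrestricted ✓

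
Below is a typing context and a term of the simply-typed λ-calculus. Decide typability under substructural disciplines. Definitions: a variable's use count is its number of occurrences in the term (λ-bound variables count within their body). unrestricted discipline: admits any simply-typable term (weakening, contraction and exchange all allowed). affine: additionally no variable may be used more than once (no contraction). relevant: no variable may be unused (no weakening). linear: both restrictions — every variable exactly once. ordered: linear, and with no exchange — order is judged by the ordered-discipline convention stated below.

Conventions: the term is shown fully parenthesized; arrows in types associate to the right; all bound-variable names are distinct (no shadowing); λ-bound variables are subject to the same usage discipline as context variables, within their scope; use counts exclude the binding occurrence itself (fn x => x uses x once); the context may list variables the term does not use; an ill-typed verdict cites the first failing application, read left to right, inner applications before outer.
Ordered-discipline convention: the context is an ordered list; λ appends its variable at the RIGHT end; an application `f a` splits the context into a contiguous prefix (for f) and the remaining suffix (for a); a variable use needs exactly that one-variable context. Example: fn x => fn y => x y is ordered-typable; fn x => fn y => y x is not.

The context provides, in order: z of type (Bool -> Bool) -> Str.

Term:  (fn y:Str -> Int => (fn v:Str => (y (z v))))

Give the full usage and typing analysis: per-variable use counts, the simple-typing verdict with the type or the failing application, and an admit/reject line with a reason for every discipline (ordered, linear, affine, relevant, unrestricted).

counts: z: 1×, y [bound]: 1×, v [bound]: 1×
uses in reading order: y, z, v
typing: ill-typed: a function awaiting Bool -> Bool gets Str
ordered: ✗ — the type mismatch rejects it
linear: ✗ — not simply typable
affine: ✗ — fails simple typing
relevant: ✗ — a type mismatch blocks all five
unrestricted: ✗ — the type mismatch rejects it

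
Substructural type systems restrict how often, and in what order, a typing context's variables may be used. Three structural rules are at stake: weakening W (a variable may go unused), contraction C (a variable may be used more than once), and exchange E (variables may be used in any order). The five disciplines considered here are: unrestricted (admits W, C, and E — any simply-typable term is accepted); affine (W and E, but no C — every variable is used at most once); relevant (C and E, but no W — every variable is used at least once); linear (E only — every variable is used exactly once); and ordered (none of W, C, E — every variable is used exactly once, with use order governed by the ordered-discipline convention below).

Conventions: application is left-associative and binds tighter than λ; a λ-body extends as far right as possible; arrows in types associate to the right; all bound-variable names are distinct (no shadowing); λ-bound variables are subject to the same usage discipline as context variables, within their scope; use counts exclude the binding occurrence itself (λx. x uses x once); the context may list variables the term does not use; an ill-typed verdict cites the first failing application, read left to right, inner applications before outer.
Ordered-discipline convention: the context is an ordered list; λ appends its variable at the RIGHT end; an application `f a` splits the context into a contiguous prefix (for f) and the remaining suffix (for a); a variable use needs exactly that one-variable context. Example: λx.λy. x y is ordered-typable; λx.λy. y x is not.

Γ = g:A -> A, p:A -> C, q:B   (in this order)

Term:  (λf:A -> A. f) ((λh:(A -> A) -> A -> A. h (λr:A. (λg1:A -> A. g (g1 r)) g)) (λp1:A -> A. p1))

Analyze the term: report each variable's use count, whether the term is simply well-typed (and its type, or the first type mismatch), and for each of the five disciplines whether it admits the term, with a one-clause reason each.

counts: g: 2×; p: 0×; q: 0×; f (bound): 1×; h (bound): 1×; r (bound): 1×; g1 (bound): 1×; p1 (bound): 1×
uses in reading order: f, h, g, g1, r, g, p1
typing: the term checks, with type A -> A
ordered: ✗, g ×2 used more than once (contraction); p, q never used (weakening)
linear: ✗, g ×2 used more than once (contraction); p, q never used (weakening)
affine: ✗, g ×2 used more than once (contraction)
relevant: ✗, p, q never used (weakening)
unrestricted: ✓, well-typed at A -> A; no restrictions here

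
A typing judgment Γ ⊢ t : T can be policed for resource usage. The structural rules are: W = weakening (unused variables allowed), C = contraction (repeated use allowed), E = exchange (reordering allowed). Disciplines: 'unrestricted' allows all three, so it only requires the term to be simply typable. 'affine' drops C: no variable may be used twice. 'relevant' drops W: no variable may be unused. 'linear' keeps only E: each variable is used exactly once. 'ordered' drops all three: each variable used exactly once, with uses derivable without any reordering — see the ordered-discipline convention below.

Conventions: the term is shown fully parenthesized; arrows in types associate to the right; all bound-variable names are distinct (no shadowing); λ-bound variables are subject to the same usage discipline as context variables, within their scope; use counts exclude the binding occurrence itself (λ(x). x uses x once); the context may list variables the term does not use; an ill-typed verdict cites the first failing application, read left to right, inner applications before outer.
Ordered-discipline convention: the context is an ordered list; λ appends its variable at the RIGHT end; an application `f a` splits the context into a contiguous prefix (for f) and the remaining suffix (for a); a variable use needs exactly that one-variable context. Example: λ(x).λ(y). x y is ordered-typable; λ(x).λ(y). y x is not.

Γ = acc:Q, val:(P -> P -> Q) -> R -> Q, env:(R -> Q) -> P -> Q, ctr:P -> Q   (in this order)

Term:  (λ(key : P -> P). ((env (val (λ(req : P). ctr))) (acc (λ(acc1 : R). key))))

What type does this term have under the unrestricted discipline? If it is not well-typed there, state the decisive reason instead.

not well-typed under unrestricted — the type mismatch rejects it
counts: acc ×1; val ×1; env ×1; ctr ×1; key (bound) ×1; req (bound) ×0; acc1 (bound) ×0
use order (left to right): env, val, ctr, acc, key
typing: ill-typed: non-function type Q applied to an argument
summary: ordered ✗, linear ✗, affine ✗, relevant ✗, unrestricted ✗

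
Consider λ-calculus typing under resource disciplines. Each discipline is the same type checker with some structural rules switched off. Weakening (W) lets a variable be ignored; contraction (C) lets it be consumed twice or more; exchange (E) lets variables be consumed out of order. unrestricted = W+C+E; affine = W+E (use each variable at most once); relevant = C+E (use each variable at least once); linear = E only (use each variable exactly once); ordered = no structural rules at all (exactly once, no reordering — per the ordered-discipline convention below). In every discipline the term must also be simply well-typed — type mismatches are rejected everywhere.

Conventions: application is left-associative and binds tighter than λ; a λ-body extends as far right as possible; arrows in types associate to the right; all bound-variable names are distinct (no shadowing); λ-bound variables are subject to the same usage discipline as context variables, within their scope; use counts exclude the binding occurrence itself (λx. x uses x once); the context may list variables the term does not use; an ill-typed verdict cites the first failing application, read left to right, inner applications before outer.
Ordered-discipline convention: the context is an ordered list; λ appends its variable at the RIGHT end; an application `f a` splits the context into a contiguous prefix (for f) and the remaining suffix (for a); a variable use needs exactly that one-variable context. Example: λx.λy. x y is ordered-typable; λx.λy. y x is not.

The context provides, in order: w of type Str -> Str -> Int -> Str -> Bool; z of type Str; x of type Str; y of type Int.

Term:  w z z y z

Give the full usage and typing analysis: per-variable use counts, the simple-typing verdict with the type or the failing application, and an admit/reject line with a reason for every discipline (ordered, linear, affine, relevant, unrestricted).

use counts: w: 1; z: 3; x: 0; y: 1
uses in reading order: w, z, z, y, z
typing: the term checks, with type Bool
ordered: ✗ — uses contraction: z ×3; unused: x — weakening required
linear: ✗ — uses contraction: z ×3; unused: x — weakening required
affine: ✗ — uses contraction: z ×3
relevant: ✗ — unused: x — weakening required
unrestricted: ✓ — type-checks (Bool) and nothing is barred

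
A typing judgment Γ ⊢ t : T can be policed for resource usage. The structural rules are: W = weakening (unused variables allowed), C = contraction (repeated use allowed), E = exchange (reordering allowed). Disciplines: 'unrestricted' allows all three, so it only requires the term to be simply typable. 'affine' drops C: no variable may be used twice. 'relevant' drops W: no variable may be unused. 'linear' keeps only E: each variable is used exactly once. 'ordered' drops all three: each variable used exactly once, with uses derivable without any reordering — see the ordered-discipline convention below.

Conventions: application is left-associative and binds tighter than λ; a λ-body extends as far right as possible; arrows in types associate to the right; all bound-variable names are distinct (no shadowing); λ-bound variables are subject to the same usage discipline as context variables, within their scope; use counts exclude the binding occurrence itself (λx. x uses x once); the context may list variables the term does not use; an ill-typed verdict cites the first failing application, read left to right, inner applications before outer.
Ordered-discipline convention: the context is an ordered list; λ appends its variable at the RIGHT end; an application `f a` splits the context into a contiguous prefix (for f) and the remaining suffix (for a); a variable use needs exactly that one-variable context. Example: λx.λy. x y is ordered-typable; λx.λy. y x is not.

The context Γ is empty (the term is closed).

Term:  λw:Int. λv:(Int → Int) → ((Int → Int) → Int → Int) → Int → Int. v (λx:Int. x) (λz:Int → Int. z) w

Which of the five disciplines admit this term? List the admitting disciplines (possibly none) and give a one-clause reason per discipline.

admitted in: linear, affine, relevant, unrestricted
counts: w [bound] ×1, v [bound] ×1, x [bound] ×1, z [bound] ×1
left-to-right use order: v, x, z, w
typing: well-typed — term : Int → ((Int → Int) → ((Int → Int) → Int → Int) → Int → Int) → Int
ordered: ✗, use order v, x, z, w needs exchange
linear: ✓, w, v, x, z: one use apiece
affine: ✓, at most one use each (w, v, x, z)
relevant: ✓, at least one use each (w, v, x, z)
unrestricted: ✓, typability at Int → ((Int → Int) → ((Int → Int) → Int → Int) → Int → Int) → Int is all that's needed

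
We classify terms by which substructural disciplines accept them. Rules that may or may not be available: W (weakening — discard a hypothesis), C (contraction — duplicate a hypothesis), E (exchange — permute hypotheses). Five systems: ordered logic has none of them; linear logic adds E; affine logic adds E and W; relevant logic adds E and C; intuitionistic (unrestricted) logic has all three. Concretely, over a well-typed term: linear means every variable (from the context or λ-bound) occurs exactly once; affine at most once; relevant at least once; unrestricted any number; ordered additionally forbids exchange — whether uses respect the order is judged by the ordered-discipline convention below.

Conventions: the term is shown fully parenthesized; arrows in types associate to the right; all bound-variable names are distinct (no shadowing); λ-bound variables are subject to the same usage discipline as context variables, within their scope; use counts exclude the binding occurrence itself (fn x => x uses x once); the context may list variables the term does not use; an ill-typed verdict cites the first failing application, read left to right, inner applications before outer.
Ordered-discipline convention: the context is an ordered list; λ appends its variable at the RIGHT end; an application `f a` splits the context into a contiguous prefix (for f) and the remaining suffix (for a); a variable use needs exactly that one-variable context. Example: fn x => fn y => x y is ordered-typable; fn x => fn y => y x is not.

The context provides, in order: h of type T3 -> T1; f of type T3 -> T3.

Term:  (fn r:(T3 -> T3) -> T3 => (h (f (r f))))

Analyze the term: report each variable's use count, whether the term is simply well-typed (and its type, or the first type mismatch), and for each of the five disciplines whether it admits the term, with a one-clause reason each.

variable uses: h=1; f=2; r [bound]=1
use order (left to right): h, f, r, f
typing: well-typed at ((T3 -> T3) -> T3) -> T1
ordered ✗ (uses contraction: f ×2)
linear ✗ (uses contraction: f ×2)
affine ✗ (uses contraction: f ×2)
relevant ✓ (h, f, r: all used, weakening unneeded)
unrestricted ✓ (simply typable at ((T3 -> T3) -> T3) -> T1; W, C, E all held)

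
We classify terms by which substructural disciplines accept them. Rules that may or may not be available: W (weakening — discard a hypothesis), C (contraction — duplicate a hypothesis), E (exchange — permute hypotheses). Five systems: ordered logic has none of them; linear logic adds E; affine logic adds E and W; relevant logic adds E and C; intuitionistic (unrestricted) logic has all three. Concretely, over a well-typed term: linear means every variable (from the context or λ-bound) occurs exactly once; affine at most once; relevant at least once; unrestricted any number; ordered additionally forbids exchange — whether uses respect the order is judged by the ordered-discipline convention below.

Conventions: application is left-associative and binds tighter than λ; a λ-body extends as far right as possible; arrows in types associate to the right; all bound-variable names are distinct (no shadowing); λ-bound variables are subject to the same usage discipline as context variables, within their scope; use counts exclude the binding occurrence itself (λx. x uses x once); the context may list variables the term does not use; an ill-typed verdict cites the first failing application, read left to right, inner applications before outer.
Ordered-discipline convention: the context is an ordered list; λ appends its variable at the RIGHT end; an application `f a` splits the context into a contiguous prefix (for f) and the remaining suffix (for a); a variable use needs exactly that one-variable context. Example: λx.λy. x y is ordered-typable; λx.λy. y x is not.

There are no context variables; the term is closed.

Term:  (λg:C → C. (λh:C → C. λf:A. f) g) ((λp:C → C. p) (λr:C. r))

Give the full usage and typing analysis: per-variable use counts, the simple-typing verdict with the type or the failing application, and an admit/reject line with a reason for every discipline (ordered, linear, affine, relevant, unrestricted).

variable uses: g (λ-bound): 1, h (λ-bound): 0, f (λ-bound): 1, p (λ-bound): 1, r (λ-bound): 1
uses in reading order: f, g, p, r
typing: ✓ — A → A
ordered: ✗ — unused: h — weakening required
linear: ✗ — unused: h — weakening required
affine: ✓ — at most one use each (g, h, f, p, r)
relevant: ✗ — unused: h — weakening required
unrestricted: ✓ — type-checks (A → A) and nothing is barred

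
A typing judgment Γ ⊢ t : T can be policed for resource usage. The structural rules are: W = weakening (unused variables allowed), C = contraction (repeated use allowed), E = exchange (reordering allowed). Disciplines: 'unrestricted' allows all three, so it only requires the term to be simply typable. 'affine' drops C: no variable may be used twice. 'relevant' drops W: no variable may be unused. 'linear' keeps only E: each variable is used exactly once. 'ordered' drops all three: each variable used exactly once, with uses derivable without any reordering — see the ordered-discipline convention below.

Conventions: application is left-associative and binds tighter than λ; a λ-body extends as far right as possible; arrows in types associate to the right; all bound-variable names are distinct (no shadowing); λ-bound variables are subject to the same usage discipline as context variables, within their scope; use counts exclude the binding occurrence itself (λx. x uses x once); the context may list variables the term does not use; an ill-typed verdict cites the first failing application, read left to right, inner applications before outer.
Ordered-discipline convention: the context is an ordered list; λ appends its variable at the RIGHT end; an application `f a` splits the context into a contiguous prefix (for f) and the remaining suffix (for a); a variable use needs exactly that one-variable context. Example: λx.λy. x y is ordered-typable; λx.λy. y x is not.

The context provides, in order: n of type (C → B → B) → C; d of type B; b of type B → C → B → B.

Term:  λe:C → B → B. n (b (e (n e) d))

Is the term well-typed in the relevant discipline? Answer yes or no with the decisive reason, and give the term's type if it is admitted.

yes — none of n, d, b, e goes unused; term : (C → B → B) → C
use counts: n ×2; d ×1; b ×1; e (bound) ×2
order of uses: n, b, e, n, e, d
typing: ✓ — (C → B → B) → C
all disciplines: ordered ✗ | linear ✗ | affine ✗ | relevant ✓ | unrestricted ✓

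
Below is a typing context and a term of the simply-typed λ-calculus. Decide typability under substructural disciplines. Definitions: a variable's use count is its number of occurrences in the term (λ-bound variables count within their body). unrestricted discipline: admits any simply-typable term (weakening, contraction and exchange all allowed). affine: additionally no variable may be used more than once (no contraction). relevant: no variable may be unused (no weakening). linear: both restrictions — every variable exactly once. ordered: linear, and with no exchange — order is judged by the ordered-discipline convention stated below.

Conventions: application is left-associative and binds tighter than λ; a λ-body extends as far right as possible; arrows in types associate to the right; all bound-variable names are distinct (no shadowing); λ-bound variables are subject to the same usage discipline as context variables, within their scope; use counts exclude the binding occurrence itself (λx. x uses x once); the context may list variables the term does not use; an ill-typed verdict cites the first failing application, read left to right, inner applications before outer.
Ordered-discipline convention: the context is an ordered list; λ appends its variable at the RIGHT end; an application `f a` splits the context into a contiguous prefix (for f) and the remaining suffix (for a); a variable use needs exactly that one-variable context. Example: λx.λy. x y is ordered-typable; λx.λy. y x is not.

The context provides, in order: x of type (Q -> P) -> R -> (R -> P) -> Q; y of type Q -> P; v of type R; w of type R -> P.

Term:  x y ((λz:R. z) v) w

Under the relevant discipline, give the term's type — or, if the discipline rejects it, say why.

term : Q
counts: x ×1, y ×1, v ×1, w ×1, z [bound] ×1
uses in reading order: x, y, z, v, w
typing: the term checks, with type Q
per-discipline verdicts: ordered ✓ · linear ✓ · affine ✓ · relevant ✓ · unrestricted ✓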